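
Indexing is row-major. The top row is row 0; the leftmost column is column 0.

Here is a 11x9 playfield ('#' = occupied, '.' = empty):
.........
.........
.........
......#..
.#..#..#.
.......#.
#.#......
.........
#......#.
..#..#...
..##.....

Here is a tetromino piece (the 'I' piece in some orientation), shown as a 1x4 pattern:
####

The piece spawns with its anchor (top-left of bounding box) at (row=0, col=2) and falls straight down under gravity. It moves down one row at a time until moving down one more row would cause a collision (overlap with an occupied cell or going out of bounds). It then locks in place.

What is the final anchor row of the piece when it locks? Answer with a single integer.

Spawn at (row=0, col=2). Try each row:
  row 0: fits
  row 1: fits
  row 2: fits
  row 3: fits
  row 4: blocked -> lock at row 3

Answer: 3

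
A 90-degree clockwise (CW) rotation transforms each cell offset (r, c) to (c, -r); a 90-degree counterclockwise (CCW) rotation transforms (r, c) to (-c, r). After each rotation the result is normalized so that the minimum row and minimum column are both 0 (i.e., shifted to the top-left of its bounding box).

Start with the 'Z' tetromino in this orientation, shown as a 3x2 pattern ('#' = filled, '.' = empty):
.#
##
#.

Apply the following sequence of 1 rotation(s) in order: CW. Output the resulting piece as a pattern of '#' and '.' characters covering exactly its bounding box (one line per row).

Answer: ##.
.##

Derivation:
Start:
.#
##
#.
After rotation 1 (CW):
##.
.##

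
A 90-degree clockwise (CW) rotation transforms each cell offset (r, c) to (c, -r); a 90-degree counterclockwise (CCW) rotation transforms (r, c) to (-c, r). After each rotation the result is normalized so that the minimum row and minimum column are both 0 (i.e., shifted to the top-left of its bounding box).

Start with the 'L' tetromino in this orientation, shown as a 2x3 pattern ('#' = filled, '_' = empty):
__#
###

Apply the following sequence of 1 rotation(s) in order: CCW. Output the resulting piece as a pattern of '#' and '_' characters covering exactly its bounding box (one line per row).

Answer: ##
_#
_#

Derivation:
Start:
__#
###
After rotation 1 (CCW):
##
_#
_#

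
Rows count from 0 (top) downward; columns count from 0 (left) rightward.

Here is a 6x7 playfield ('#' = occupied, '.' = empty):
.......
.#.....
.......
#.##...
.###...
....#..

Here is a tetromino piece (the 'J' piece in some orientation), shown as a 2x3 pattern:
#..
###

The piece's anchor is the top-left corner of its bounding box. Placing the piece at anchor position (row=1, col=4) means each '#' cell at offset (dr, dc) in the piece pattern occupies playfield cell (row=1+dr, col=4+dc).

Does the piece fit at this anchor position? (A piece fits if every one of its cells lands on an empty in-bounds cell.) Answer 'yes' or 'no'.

Answer: yes

Derivation:
Check each piece cell at anchor (1, 4):
  offset (0,0) -> (1,4): empty -> OK
  offset (1,0) -> (2,4): empty -> OK
  offset (1,1) -> (2,5): empty -> OK
  offset (1,2) -> (2,6): empty -> OK
All cells valid: yes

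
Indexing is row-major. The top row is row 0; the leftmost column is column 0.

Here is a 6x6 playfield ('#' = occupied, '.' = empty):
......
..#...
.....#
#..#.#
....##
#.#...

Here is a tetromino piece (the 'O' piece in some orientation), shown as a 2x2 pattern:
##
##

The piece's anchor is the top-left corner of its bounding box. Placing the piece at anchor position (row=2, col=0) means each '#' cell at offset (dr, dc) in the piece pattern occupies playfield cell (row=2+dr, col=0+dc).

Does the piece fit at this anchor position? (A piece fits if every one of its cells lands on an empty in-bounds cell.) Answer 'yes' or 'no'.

Check each piece cell at anchor (2, 0):
  offset (0,0) -> (2,0): empty -> OK
  offset (0,1) -> (2,1): empty -> OK
  offset (1,0) -> (3,0): occupied ('#') -> FAIL
  offset (1,1) -> (3,1): empty -> OK
All cells valid: no

Answer: no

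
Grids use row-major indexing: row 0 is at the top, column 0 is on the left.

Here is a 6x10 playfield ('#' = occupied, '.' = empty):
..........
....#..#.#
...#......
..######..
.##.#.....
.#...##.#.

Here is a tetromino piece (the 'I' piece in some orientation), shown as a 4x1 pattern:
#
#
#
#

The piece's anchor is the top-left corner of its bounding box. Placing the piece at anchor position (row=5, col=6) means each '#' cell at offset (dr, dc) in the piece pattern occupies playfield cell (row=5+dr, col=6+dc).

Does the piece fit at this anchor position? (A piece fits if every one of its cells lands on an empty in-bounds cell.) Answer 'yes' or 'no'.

Check each piece cell at anchor (5, 6):
  offset (0,0) -> (5,6): occupied ('#') -> FAIL
  offset (1,0) -> (6,6): out of bounds -> FAIL
  offset (2,0) -> (7,6): out of bounds -> FAIL
  offset (3,0) -> (8,6): out of bounds -> FAIL
All cells valid: no

Answer: no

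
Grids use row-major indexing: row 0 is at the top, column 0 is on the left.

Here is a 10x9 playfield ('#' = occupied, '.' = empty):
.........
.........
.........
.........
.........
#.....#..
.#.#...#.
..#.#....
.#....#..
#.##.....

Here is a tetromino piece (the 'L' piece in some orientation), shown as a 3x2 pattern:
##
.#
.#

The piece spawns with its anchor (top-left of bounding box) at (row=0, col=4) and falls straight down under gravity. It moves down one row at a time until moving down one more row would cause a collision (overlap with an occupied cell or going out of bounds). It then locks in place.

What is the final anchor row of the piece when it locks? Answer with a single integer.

Answer: 6

Derivation:
Spawn at (row=0, col=4). Try each row:
  row 0: fits
  row 1: fits
  row 2: fits
  row 3: fits
  row 4: fits
  row 5: fits
  row 6: fits
  row 7: blocked -> lock at row 6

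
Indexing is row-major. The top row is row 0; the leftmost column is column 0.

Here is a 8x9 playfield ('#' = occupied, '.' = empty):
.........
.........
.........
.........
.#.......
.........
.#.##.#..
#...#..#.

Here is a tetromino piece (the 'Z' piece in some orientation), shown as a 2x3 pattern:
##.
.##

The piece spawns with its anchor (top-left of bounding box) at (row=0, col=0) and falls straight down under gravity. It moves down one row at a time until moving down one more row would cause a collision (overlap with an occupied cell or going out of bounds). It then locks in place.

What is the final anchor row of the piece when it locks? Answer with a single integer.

Answer: 2

Derivation:
Spawn at (row=0, col=0). Try each row:
  row 0: fits
  row 1: fits
  row 2: fits
  row 3: blocked -> lock at row 2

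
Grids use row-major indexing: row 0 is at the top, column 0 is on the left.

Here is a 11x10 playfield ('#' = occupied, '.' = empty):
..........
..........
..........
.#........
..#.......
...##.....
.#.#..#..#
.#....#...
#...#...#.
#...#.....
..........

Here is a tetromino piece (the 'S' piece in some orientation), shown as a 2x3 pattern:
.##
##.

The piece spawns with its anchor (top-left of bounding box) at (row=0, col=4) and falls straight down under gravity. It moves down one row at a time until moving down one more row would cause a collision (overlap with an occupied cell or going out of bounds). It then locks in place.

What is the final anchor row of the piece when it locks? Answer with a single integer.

Answer: 3

Derivation:
Spawn at (row=0, col=4). Try each row:
  row 0: fits
  row 1: fits
  row 2: fits
  row 3: fits
  row 4: blocked -> lock at row 3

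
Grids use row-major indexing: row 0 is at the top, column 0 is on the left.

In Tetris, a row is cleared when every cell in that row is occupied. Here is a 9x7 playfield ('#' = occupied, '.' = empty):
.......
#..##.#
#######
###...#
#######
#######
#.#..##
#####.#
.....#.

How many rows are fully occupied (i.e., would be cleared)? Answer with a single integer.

Check each row:
  row 0: 7 empty cells -> not full
  row 1: 3 empty cells -> not full
  row 2: 0 empty cells -> FULL (clear)
  row 3: 3 empty cells -> not full
  row 4: 0 empty cells -> FULL (clear)
  row 5: 0 empty cells -> FULL (clear)
  row 6: 3 empty cells -> not full
  row 7: 1 empty cell -> not full
  row 8: 6 empty cells -> not full
Total rows cleared: 3

Answer: 3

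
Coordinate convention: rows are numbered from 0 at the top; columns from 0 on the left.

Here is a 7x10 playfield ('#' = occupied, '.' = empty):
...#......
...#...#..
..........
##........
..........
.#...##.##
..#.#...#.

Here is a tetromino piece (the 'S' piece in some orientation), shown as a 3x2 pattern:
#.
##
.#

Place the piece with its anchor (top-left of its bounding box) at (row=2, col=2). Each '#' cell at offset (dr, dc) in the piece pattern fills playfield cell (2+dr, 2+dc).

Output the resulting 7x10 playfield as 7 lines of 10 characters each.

Fill (2+0,2+0) = (2,2)
Fill (2+1,2+0) = (3,2)
Fill (2+1,2+1) = (3,3)
Fill (2+2,2+1) = (4,3)

Answer: ...#......
...#...#..
..#.......
####......
...#......
.#...##.##
..#.#...#.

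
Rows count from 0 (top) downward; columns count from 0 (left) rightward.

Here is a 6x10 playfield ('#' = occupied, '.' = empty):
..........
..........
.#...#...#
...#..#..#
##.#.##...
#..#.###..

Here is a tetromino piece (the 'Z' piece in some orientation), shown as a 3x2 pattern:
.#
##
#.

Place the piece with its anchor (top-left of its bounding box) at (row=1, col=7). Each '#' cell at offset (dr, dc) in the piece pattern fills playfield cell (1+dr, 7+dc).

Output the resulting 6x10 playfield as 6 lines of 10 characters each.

Answer: ..........
........#.
.#...#.###
...#..##.#
##.#.##...
#..#.###..

Derivation:
Fill (1+0,7+1) = (1,8)
Fill (1+1,7+0) = (2,7)
Fill (1+1,7+1) = (2,8)
Fill (1+2,7+0) = (3,7)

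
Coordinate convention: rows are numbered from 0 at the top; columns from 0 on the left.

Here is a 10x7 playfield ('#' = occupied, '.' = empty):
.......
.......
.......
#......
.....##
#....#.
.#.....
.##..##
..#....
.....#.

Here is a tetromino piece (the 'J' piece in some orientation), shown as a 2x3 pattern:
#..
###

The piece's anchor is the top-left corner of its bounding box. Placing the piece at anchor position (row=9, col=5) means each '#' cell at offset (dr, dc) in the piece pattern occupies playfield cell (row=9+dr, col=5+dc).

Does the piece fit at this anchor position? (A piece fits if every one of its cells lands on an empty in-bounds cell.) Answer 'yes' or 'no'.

Check each piece cell at anchor (9, 5):
  offset (0,0) -> (9,5): occupied ('#') -> FAIL
  offset (1,0) -> (10,5): out of bounds -> FAIL
  offset (1,1) -> (10,6): out of bounds -> FAIL
  offset (1,2) -> (10,7): out of bounds -> FAIL
All cells valid: no

Answer: no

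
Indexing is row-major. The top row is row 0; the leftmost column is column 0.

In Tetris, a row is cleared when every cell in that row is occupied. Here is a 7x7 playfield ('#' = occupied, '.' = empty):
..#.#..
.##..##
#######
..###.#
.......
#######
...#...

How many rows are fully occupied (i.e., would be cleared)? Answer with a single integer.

Answer: 2

Derivation:
Check each row:
  row 0: 5 empty cells -> not full
  row 1: 3 empty cells -> not full
  row 2: 0 empty cells -> FULL (clear)
  row 3: 3 empty cells -> not full
  row 4: 7 empty cells -> not full
  row 5: 0 empty cells -> FULL (clear)
  row 6: 6 empty cells -> not full
Total rows cleared: 2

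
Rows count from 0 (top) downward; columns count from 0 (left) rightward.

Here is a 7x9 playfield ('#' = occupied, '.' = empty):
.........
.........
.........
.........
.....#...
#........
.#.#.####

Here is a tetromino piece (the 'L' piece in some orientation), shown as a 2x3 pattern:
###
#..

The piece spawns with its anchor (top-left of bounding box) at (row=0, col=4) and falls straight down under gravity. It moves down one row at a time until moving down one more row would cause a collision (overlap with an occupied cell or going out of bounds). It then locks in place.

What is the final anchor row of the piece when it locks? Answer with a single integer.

Answer: 3

Derivation:
Spawn at (row=0, col=4). Try each row:
  row 0: fits
  row 1: fits
  row 2: fits
  row 3: fits
  row 4: blocked -> lock at row 3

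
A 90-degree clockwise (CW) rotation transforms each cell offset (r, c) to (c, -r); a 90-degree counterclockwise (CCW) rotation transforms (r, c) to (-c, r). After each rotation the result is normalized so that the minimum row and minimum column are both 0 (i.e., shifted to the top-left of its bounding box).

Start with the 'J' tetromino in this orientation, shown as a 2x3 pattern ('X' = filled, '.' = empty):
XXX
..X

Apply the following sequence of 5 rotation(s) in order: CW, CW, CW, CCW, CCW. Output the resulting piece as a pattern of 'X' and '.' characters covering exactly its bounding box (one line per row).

Start:
XXX
..X
After rotation 1 (CW):
.X
.X
XX
After rotation 2 (CW):
X..
XXX
After rotation 3 (CW):
XX
X.
X.
After rotation 4 (CCW):
X..
XXX
After rotation 5 (CCW):
.X
.X
XX

Answer: .X
.X
XX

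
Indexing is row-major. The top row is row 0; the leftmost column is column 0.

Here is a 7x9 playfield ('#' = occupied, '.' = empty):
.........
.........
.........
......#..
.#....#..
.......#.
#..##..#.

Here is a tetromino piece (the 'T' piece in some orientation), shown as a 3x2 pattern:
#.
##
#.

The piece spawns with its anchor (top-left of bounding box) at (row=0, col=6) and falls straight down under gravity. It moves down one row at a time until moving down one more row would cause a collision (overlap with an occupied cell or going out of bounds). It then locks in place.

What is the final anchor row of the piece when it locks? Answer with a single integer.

Spawn at (row=0, col=6). Try each row:
  row 0: fits
  row 1: blocked -> lock at row 0

Answer: 0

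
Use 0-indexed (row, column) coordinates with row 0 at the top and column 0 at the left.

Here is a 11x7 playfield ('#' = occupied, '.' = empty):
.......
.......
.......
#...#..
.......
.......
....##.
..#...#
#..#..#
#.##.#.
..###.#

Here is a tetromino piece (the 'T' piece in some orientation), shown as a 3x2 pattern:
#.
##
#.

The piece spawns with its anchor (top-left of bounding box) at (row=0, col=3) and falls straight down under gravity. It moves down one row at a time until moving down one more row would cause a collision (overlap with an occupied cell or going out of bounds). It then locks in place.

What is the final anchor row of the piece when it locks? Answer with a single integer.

Answer: 1

Derivation:
Spawn at (row=0, col=3). Try each row:
  row 0: fits
  row 1: fits
  row 2: blocked -> lock at row 1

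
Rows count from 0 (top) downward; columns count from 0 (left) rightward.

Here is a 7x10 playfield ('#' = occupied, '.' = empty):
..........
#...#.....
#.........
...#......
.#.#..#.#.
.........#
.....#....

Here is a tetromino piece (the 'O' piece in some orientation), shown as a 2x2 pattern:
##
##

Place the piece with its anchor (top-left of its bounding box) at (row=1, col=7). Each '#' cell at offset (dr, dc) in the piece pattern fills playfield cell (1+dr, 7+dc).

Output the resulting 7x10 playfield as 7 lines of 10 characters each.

Answer: ..........
#...#..##.
#......##.
...#......
.#.#..#.#.
.........#
.....#....

Derivation:
Fill (1+0,7+0) = (1,7)
Fill (1+0,7+1) = (1,8)
Fill (1+1,7+0) = (2,7)
Fill (1+1,7+1) = (2,8)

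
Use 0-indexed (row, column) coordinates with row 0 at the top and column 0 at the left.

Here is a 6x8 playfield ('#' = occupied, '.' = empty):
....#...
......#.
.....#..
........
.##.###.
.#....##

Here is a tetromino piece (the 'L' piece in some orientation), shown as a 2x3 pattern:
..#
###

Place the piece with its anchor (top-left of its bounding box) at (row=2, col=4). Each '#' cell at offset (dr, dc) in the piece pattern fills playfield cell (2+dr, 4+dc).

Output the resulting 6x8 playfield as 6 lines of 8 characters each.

Answer: ....#...
......#.
.....##.
....###.
.##.###.
.#....##

Derivation:
Fill (2+0,4+2) = (2,6)
Fill (2+1,4+0) = (3,4)
Fill (2+1,4+1) = (3,5)
Fill (2+1,4+2) = (3,6)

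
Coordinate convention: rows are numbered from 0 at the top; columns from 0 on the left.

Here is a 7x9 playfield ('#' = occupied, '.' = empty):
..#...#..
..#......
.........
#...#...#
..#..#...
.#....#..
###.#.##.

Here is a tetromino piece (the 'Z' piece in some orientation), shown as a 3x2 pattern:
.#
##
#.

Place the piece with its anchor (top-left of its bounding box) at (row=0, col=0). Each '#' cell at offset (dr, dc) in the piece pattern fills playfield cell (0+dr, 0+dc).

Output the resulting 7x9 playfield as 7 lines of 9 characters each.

Answer: .##...#..
###......
#........
#...#...#
..#..#...
.#....#..
###.#.##.

Derivation:
Fill (0+0,0+1) = (0,1)
Fill (0+1,0+0) = (1,0)
Fill (0+1,0+1) = (1,1)
Fill (0+2,0+0) = (2,0)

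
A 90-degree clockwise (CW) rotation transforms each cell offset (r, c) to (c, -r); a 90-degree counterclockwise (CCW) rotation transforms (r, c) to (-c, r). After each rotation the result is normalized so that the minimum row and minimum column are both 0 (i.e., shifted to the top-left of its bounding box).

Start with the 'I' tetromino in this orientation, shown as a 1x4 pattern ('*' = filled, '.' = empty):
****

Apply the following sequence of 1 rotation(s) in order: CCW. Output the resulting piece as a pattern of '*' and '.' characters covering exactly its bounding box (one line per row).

Start:
****
After rotation 1 (CCW):
*
*
*
*

Answer: *
*
*
*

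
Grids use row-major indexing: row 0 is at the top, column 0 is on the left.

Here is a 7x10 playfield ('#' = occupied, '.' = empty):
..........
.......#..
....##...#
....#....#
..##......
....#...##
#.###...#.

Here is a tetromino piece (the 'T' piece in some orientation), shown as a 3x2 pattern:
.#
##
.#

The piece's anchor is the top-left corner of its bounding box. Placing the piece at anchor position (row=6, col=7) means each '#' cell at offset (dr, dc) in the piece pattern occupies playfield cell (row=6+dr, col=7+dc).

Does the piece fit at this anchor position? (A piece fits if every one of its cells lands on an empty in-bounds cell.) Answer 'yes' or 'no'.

Check each piece cell at anchor (6, 7):
  offset (0,1) -> (6,8): occupied ('#') -> FAIL
  offset (1,0) -> (7,7): out of bounds -> FAIL
  offset (1,1) -> (7,8): out of bounds -> FAIL
  offset (2,1) -> (8,8): out of bounds -> FAIL
All cells valid: no

Answer: no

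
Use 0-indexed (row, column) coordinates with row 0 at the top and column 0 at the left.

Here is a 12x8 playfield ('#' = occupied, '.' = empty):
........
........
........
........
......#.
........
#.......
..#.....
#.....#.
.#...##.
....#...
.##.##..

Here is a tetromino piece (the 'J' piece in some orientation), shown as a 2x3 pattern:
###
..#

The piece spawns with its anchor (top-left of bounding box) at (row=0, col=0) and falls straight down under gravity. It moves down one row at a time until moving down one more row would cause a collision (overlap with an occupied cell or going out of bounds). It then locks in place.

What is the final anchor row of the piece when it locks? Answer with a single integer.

Spawn at (row=0, col=0). Try each row:
  row 0: fits
  row 1: fits
  row 2: fits
  row 3: fits
  row 4: fits
  row 5: fits
  row 6: blocked -> lock at row 5

Answer: 5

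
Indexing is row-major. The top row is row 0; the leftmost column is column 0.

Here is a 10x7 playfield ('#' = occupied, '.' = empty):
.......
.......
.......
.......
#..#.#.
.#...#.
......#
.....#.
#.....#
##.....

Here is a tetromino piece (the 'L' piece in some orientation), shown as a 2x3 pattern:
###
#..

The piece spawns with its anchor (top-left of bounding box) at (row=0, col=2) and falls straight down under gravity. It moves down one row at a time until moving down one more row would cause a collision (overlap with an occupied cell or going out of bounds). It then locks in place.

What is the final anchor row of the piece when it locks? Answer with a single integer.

Spawn at (row=0, col=2). Try each row:
  row 0: fits
  row 1: fits
  row 2: fits
  row 3: fits
  row 4: blocked -> lock at row 3

Answer: 3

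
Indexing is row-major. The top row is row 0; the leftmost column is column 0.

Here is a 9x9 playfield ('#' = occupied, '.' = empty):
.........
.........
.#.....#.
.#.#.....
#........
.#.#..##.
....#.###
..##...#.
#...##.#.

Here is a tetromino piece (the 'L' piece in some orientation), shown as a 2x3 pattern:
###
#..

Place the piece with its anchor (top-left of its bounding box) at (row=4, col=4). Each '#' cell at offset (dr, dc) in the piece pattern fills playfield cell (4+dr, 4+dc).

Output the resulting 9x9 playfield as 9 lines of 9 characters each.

Fill (4+0,4+0) = (4,4)
Fill (4+0,4+1) = (4,5)
Fill (4+0,4+2) = (4,6)
Fill (4+1,4+0) = (5,4)

Answer: .........
.........
.#.....#.
.#.#.....
#...###..
.#.##.##.
....#.###
..##...#.
#...##.#.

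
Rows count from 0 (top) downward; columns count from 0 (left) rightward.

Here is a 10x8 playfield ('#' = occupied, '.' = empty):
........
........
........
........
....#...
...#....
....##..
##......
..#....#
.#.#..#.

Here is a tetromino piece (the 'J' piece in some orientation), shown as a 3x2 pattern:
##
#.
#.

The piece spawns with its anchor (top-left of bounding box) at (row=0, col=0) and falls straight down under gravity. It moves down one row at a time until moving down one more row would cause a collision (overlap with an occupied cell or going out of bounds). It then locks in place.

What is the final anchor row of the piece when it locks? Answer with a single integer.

Answer: 4

Derivation:
Spawn at (row=0, col=0). Try each row:
  row 0: fits
  row 1: fits
  row 2: fits
  row 3: fits
  row 4: fits
  row 5: blocked -> lock at row 4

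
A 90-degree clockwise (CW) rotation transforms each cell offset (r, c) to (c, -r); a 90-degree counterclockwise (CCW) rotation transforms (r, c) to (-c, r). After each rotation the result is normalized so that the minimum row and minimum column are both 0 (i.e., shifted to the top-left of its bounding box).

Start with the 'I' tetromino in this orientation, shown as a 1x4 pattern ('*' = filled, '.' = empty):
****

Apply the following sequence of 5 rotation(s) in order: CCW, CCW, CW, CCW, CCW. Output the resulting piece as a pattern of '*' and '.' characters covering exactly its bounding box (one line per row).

Answer: *
*
*
*

Derivation:
Start:
****
After rotation 1 (CCW):
*
*
*
*
After rotation 2 (CCW):
****
After rotation 3 (CW):
*
*
*
*
After rotation 4 (CCW):
****
After rotation 5 (CCW):
*
*
*
*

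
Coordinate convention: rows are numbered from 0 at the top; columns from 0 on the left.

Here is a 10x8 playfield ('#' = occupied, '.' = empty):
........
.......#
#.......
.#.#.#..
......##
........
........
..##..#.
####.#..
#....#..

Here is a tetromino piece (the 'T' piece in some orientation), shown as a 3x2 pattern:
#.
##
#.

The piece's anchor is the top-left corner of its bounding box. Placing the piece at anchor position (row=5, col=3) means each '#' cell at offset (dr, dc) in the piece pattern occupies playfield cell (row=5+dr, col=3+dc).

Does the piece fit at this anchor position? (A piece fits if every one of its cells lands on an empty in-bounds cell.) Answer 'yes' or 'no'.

Answer: no

Derivation:
Check each piece cell at anchor (5, 3):
  offset (0,0) -> (5,3): empty -> OK
  offset (1,0) -> (6,3): empty -> OK
  offset (1,1) -> (6,4): empty -> OK
  offset (2,0) -> (7,3): occupied ('#') -> FAIL
All cells valid: no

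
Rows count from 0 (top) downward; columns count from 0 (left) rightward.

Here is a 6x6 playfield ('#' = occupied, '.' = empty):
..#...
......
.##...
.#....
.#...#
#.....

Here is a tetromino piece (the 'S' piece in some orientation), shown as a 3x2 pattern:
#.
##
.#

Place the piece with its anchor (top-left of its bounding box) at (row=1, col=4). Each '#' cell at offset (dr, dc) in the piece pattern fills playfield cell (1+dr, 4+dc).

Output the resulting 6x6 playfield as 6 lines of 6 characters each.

Answer: ..#...
....#.
.##.##
.#...#
.#...#
#.....

Derivation:
Fill (1+0,4+0) = (1,4)
Fill (1+1,4+0) = (2,4)
Fill (1+1,4+1) = (2,5)
Fill (1+2,4+1) = (3,5)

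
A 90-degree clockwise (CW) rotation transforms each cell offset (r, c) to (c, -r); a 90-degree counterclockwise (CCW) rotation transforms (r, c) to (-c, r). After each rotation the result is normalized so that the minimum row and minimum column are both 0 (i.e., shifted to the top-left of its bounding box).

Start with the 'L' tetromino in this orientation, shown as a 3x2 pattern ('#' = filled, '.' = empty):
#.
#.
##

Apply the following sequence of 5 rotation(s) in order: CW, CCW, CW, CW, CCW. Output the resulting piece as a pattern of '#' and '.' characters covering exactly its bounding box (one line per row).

Answer: ###
#..

Derivation:
Start:
#.
#.
##
After rotation 1 (CW):
###
#..
After rotation 2 (CCW):
#.
#.
##
After rotation 3 (CW):
###
#..
After rotation 4 (CW):
##
.#
.#
After rotation 5 (CCW):
###
#..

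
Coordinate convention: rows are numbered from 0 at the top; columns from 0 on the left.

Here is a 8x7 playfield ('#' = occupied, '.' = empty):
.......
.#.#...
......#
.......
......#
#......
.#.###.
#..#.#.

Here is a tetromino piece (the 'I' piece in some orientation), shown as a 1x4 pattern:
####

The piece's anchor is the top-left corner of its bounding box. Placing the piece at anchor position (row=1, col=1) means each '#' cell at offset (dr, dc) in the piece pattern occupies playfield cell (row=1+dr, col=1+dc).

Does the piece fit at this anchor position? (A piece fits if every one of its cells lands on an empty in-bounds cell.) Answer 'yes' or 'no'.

Check each piece cell at anchor (1, 1):
  offset (0,0) -> (1,1): occupied ('#') -> FAIL
  offset (0,1) -> (1,2): empty -> OK
  offset (0,2) -> (1,3): occupied ('#') -> FAIL
  offset (0,3) -> (1,4): empty -> OK
All cells valid: no

Answer: no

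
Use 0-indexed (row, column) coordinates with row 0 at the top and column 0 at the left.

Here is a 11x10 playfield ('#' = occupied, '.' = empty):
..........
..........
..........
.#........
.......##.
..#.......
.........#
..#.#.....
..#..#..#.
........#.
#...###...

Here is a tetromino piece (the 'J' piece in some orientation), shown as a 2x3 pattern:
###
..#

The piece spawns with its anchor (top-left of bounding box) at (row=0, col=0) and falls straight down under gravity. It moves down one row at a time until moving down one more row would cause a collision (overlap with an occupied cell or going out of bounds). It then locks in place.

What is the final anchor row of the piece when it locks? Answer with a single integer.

Answer: 2

Derivation:
Spawn at (row=0, col=0). Try each row:
  row 0: fits
  row 1: fits
  row 2: fits
  row 3: blocked -> lock at row 2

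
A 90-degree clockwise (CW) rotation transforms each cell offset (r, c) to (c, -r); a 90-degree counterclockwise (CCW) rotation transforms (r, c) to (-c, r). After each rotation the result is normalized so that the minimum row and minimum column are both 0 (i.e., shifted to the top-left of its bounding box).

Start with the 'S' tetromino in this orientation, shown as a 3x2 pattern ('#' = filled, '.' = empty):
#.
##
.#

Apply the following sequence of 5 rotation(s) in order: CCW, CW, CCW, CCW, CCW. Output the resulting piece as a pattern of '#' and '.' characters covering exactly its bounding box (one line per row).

Answer: .##
##.

Derivation:
Start:
#.
##
.#
After rotation 1 (CCW):
.##
##.
After rotation 2 (CW):
#.
##
.#
After rotation 3 (CCW):
.##
##.
After rotation 4 (CCW):
#.
##
.#
After rotation 5 (CCW):
.##
##.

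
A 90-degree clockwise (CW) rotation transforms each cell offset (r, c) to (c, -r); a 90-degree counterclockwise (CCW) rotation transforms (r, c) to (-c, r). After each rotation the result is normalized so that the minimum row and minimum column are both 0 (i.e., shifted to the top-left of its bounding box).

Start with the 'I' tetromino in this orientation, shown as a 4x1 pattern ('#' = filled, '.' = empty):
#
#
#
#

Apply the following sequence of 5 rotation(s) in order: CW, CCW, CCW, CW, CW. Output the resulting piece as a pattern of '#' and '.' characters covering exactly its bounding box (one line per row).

Start:
#
#
#
#
After rotation 1 (CW):
####
After rotation 2 (CCW):
#
#
#
#
After rotation 3 (CCW):
####
After rotation 4 (CW):
#
#
#
#
After rotation 5 (CW):
####

Answer: ####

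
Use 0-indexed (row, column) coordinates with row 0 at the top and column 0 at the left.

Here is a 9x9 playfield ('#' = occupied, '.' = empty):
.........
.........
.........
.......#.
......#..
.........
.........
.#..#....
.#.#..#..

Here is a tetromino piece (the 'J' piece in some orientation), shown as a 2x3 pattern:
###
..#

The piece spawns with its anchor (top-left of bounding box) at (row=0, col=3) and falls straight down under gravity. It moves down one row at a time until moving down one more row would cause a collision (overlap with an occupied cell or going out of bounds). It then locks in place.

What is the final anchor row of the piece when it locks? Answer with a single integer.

Answer: 6

Derivation:
Spawn at (row=0, col=3). Try each row:
  row 0: fits
  row 1: fits
  row 2: fits
  row 3: fits
  row 4: fits
  row 5: fits
  row 6: fits
  row 7: blocked -> lock at row 6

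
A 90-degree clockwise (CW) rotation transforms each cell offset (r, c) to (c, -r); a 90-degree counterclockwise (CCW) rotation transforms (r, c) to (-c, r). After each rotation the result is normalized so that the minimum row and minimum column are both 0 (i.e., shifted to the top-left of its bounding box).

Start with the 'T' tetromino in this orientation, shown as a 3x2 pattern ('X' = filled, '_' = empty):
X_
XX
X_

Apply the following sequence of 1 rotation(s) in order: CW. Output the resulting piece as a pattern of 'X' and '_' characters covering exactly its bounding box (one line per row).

Answer: XXX
_X_

Derivation:
Start:
X_
XX
X_
After rotation 1 (CW):
XXX
_X_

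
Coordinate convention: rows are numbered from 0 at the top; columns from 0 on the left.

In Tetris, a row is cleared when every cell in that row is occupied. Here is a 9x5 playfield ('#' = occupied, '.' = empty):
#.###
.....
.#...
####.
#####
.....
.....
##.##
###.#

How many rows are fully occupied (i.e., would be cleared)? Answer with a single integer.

Check each row:
  row 0: 1 empty cell -> not full
  row 1: 5 empty cells -> not full
  row 2: 4 empty cells -> not full
  row 3: 1 empty cell -> not full
  row 4: 0 empty cells -> FULL (clear)
  row 5: 5 empty cells -> not full
  row 6: 5 empty cells -> not full
  row 7: 1 empty cell -> not full
  row 8: 1 empty cell -> not full
Total rows cleared: 1

Answer: 1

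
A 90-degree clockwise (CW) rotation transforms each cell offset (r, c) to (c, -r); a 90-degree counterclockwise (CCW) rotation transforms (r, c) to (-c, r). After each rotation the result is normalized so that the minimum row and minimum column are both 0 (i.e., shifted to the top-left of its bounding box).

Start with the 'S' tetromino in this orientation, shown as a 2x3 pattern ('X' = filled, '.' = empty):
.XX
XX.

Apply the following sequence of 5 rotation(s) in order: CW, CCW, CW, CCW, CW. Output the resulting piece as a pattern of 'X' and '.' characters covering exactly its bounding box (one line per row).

Start:
.XX
XX.
After rotation 1 (CW):
X.
XX
.X
After rotation 2 (CCW):
.XX
XX.
After rotation 3 (CW):
X.
XX
.X
After rotation 4 (CCW):
.XX
XX.
After rotation 5 (CW):
X.
XX
.X

Answer: X.
XX
.X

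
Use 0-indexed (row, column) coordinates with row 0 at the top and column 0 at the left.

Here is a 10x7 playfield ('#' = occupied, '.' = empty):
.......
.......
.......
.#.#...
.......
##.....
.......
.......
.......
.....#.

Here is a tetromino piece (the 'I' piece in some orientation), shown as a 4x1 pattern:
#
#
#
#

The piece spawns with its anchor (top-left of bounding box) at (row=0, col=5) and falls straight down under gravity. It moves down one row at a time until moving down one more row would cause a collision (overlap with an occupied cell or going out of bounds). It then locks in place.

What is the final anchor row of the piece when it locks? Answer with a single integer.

Answer: 5

Derivation:
Spawn at (row=0, col=5). Try each row:
  row 0: fits
  row 1: fits
  row 2: fits
  row 3: fits
  row 4: fits
  row 5: fits
  row 6: blocked -> lock at row 5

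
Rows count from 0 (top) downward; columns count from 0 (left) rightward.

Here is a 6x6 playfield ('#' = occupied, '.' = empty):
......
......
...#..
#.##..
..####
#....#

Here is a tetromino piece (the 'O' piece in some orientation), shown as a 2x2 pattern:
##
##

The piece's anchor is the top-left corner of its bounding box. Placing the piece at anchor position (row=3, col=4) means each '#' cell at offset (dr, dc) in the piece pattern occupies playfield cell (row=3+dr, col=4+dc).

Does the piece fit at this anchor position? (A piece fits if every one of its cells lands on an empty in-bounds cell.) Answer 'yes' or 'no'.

Answer: no

Derivation:
Check each piece cell at anchor (3, 4):
  offset (0,0) -> (3,4): empty -> OK
  offset (0,1) -> (3,5): empty -> OK
  offset (1,0) -> (4,4): occupied ('#') -> FAIL
  offset (1,1) -> (4,5): occupied ('#') -> FAIL
All cells valid: no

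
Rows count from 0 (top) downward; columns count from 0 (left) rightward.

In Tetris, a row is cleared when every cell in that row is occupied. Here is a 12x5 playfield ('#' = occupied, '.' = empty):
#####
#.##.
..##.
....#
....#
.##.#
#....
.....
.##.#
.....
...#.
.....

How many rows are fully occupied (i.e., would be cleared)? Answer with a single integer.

Check each row:
  row 0: 0 empty cells -> FULL (clear)
  row 1: 2 empty cells -> not full
  row 2: 3 empty cells -> not full
  row 3: 4 empty cells -> not full
  row 4: 4 empty cells -> not full
  row 5: 2 empty cells -> not full
  row 6: 4 empty cells -> not full
  row 7: 5 empty cells -> not full
  row 8: 2 empty cells -> not full
  row 9: 5 empty cells -> not full
  row 10: 4 empty cells -> not full
  row 11: 5 empty cells -> not full
Total rows cleared: 1

Answer: 1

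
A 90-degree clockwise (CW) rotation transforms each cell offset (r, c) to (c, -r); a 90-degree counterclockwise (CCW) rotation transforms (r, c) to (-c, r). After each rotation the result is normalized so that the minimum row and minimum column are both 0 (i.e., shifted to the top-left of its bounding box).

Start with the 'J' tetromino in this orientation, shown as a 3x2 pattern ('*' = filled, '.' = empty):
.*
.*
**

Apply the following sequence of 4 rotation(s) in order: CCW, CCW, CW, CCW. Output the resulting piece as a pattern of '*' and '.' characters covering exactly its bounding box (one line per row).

Answer: **
*.
*.

Derivation:
Start:
.*
.*
**
After rotation 1 (CCW):
***
..*
After rotation 2 (CCW):
**
*.
*.
After rotation 3 (CW):
***
..*
After rotation 4 (CCW):
**
*.
*.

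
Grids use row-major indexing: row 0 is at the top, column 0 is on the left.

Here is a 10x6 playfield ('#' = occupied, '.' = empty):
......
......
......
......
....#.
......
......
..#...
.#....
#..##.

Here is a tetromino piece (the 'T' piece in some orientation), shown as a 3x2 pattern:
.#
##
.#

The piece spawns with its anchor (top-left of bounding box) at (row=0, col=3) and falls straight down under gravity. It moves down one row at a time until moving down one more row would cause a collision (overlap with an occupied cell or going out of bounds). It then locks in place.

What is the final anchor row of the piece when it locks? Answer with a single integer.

Answer: 1

Derivation:
Spawn at (row=0, col=3). Try each row:
  row 0: fits
  row 1: fits
  row 2: blocked -> lock at row 1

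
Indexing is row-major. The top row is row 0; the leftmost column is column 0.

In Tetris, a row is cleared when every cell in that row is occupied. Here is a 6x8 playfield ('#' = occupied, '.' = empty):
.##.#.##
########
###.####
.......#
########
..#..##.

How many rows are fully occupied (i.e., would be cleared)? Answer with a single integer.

Answer: 2

Derivation:
Check each row:
  row 0: 3 empty cells -> not full
  row 1: 0 empty cells -> FULL (clear)
  row 2: 1 empty cell -> not full
  row 3: 7 empty cells -> not full
  row 4: 0 empty cells -> FULL (clear)
  row 5: 5 empty cells -> not full
Total rows cleared: 2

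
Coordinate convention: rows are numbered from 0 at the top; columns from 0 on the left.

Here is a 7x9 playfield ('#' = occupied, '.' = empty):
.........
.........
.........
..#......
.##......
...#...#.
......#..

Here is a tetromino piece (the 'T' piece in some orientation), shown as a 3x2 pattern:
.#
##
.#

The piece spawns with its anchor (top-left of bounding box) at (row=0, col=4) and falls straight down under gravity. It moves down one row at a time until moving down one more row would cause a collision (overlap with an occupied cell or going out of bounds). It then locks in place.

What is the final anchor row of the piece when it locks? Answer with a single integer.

Answer: 4

Derivation:
Spawn at (row=0, col=4). Try each row:
  row 0: fits
  row 1: fits
  row 2: fits
  row 3: fits
  row 4: fits
  row 5: blocked -> lock at row 4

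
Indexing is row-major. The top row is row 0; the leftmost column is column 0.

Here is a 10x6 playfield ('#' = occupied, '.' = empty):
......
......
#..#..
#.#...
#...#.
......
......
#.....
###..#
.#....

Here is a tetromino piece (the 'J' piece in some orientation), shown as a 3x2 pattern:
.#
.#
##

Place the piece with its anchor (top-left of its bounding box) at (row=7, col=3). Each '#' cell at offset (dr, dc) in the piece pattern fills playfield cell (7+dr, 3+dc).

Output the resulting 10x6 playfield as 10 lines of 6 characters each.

Answer: ......
......
#..#..
#.#...
#...#.
......
......
#...#.
###.##
.#.##.

Derivation:
Fill (7+0,3+1) = (7,4)
Fill (7+1,3+1) = (8,4)
Fill (7+2,3+0) = (9,3)
Fill (7+2,3+1) = (9,4)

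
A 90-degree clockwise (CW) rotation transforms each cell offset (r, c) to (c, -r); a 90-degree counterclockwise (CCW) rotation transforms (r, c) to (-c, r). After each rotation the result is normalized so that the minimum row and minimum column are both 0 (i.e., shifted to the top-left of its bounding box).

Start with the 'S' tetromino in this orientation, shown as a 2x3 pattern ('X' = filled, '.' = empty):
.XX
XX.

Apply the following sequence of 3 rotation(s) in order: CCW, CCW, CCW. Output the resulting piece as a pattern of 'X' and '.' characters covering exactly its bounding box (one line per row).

Start:
.XX
XX.
After rotation 1 (CCW):
X.
XX
.X
After rotation 2 (CCW):
.XX
XX.
After rotation 3 (CCW):
X.
XX
.X

Answer: X.
XX
.X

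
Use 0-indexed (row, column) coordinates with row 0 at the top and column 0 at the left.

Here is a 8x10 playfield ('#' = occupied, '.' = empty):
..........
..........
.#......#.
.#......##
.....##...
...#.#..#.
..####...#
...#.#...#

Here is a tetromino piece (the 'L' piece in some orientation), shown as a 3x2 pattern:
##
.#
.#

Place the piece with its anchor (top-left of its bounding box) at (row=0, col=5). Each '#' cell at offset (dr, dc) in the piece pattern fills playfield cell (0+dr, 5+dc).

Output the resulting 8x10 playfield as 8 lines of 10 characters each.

Answer: .....##...
......#...
.#....#.#.
.#......##
.....##...
...#.#..#.
..####...#
...#.#...#

Derivation:
Fill (0+0,5+0) = (0,5)
Fill (0+0,5+1) = (0,6)
Fill (0+1,5+1) = (1,6)
Fill (0+2,5+1) = (2,6)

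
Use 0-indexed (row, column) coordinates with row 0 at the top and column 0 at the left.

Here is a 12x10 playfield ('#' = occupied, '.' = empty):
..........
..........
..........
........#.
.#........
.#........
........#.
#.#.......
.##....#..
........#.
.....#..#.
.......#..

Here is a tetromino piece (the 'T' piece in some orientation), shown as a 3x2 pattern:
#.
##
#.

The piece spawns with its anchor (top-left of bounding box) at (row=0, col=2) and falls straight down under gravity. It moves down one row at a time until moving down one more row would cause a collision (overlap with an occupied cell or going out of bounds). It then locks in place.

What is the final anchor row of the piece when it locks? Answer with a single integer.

Spawn at (row=0, col=2). Try each row:
  row 0: fits
  row 1: fits
  row 2: fits
  row 3: fits
  row 4: fits
  row 5: blocked -> lock at row 4

Answer: 4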